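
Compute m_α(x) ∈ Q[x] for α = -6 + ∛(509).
m_α(x) = x^3 + 18x^2 + 108x - 293

Set β = α + 6 = ∛(509), so β^3 = 509. Then (α + 6)^3 - 509 = 0, i.e. α is a root of g(x) = (x + 6)^3 - 509 = x^3 + 18x^2 + 108x - 293. Since g(x) = h(x + 6) where h(x) = x^3 - 509, and h is irreducible over Q (because 509 is not a perfect cube, so h has no rational root, and a monic cubic with no rational root is irreducible), g is also irreducible (irreducibility is preserved under the substitution x → x + 6). Hence m_α(x) = x^3 + 18x^2 + 108x - 293.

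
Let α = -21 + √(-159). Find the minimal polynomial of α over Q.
m_α(x) = x^2 + 42x + 600

From α + 21 = √(-159), squaring gives (α + 21)^2 = -159, i.e. α^2 + 42α + 441 = -159, so α^2 + 42α + 600 = 0. The discriminant of x^2 + 42x + 600 is (42)^2 - 4·(600) = 1764 - 2400 = -636, and 4·(-159) is not a perfect square in Q since -159 is squarefree and ≠ 1. Hence x^2 + 42x + 600 is irreducible over Q and is the minimal polynomial of α.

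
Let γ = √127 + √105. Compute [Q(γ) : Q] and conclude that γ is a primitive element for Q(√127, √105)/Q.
[Q(γ) : Q] = 4 (equivalently, Q(γ) = Q(√127, √105))

Obviously Q(γ) ⊆ Q(√127, √105), and [Q(√127, √105):Q] = 4 (since 127, 105 are distinct squarefree integers > 1 with 13335 not a perfect square). To show equality we compute the minimal polynomial of γ. From γ = √127 + √105: γ^2 = 127 + 2√(13335) + 105 = 232 + 2√(13335), so γ^2 - 232 = 2√(13335); squaring, (γ^2 - 232)^2 = 4·13335, i.e. γ^4 - 464γ^2 + 53824 - 53340 = 0, i.e. γ^4 - 464γ^2 + 484 = 0. So γ is a root of x^4 - 464x^2 + 484. This polynomial is irreducible over Q: it has no rational root (each ±√127 ± √105 is irrational), and any factorization into two quadratics over Q would force √(13335) ∈ Q (pairing opposite roots) or √127, √105 ∈ Q (other pairings), all impossible. Hence [Q(γ):Q] = 4 = [Q(√127, √105):Q], so Q(γ) = Q(√127, √105).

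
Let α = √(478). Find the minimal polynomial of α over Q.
m_α(x) = x^2 - 478

α satisfies α^2 - 478 = 0, so x^2 - 478 annihilates α. Since d = 478 is squarefree and ≠ 1, it is not a perfect square in Q, so x^2 - 478 has no rational root and is therefore irreducible over Q (a degree-2 polynomial over a field is irreducible iff it has no root). Hence m_α(x) = x^2 - 478.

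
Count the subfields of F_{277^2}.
F_{277^2} has 2 subfields

The subfields of F_{p^n} are exactly the fields F_{p^d} for d | n (each is the fixed field of the unique index-d subgroup of Gal(F_{p^n}/F_p) ≅ Z/nZ). The divisors of n = 2 are {1, 2}, giving 2 subfields: F_{277^1}, F_{277^2}.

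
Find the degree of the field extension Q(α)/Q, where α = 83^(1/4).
[Q(α):Q] = 4

α is a root of x^4 - 83. By Eisenstein's criterion at the prime p = 83 (which divides the constant term 83 but p^2 = 6889 does not, since 83 is squarefree), x^4 - 83 is irreducible over Q. Hence [Q(α):Q] = 4.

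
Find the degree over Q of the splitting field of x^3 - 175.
[K : Q] = 6

The roots of x^3 - 175 are ∛175, ω∛175, ω^2∛175 where ω = e^(2πi/3) is a primitive cube root of unity, so K = Q(∛175, ω). Now [Q(∛175):Q] = 3 (since 175 is not a perfect cube, x^3 - 175 is irreducible) and [Q(ω):Q] = 2. Both 2 and 3 divide [K:Q], and [K:Q] ≤ 3·2 = 6, so [K:Q] = 6. (Equivalently: Q(∛175) ⊂ R but ω ∉ R, so [K : Q(∛175)] = 2.)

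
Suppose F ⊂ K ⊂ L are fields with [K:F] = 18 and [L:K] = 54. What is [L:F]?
[L:F] = 972

The tower law says that for any tower of field extensions F ⊂ K ⊂ L with finite degrees, [L:F] = [L:K] · [K:F]. Here this gives [L:F] = 54 · 18 = 972.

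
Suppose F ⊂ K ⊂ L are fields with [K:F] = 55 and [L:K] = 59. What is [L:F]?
[L:F] = 3245

The tower law says that for any tower of field extensions F ⊂ K ⊂ L with finite degrees, [L:F] = [L:K] · [K:F]. Here this gives [L:F] = 59 · 55 = 3245.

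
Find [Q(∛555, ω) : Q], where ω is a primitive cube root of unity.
[Q(∛555, ω) : Q] = 6

[Q(∛555):Q] = 3 (min poly x^3 - 555, irreducible since 555 is not a perfect cube). [Q(ω):Q] = 2 (min poly x^2 + x + 1). Since Q(∛555) ⊂ R and ω ∉ R, we have ω ∉ Q(∛555), so x^2 + x + 1 remains irreducible over Q(∛555) and [Q(∛555, ω) : Q(∛555)] = 2. By the tower law, [Q(∛555, ω) : Q] = 3 · 2 = 6. (In fact Q(∛555, ω) is the splitting field of x^3 - 555 over Q.)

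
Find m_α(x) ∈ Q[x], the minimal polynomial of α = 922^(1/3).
m_α(x) = x^3 - 922

α satisfies α^3 = 922, so x^3 - 922 annihilates α. By the rational root test, a rational root p/q (in lowest terms) of x^3 - 922 would satisfy p^3 = 922 q^3, forcing q = 1 and p^3 = 922; but 922 is not a perfect cube, contradiction. A monic cubic over Q with no rational root is irreducible (any nontrivial factorization would include a linear factor). Hence x^3 - 922 is the minimal polynomial of α, and in particular [Q(α):Q] = 3.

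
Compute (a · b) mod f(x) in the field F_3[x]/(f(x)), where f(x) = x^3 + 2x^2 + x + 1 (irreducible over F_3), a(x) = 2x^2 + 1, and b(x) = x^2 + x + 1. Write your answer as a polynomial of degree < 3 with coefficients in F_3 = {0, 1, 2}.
a · b ≡ 2x^2 + x (mod f(x))

Multiply in F_3[x]: a(x)·b(x) = (2x^2 + 1)·(x^2 + x + 1) = 2x^4 + 2x^3 + x + 1. This has degree ≥ 3, so divide by f(x) over F_3: 2x^4 + 2x^3 + x + 1 = (2x + 1)·(x^3 + 2x^2 + x + 1) + (2x^2 + x). Hence a·b ≡ 2x^2 + x (mod f). (F_3[x]/(f) is a field with 3^3 = 27 elements since f is irreducible of degree 3.)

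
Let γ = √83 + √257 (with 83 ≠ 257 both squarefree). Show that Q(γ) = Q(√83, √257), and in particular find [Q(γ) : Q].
[Q(γ) : Q] = 4 (equivalently, Q(γ) = Q(√83, √257))

Obviously Q(γ) ⊆ Q(√83, √257), and [Q(√83, √257):Q] = 4 (since 83, 257 are distinct squarefree integers > 1 with 21331 not a perfect square). To show equality we compute the minimal polynomial of γ. From γ = √83 + √257: γ^2 = 83 + 2√(21331) + 257 = 340 + 2√(21331), so γ^2 - 340 = 2√(21331); squaring, (γ^2 - 340)^2 = 4·21331, i.e. γ^4 - 680γ^2 + 115600 - 85324 = 0, i.e. γ^4 - 680γ^2 + 30276 = 0. So γ is a root of x^4 - 680x^2 + 30276. This polynomial is irreducible over Q: it has no rational root (each ±√83 ± √257 is irrational), and any factorization into two quadratics over Q would force √(21331) ∈ Q (pairing opposite roots) or √83, √257 ∈ Q (other pairings), all impossible. Hence [Q(γ):Q] = 4 = [Q(√83, √257):Q], so Q(γ) = Q(√83, √257).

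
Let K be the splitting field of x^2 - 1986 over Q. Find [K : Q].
[K : Q] = 2

f(x) = x^2 - 1986 factors as (x - √1986)(x + √1986). The splitting field is K = Q(√1986). Since 1986 is squarefree and > 1, it is not a perfect square, so x^2 - 1986 is irreducible over Q and [Q(√1986) : Q] = 2. Hence [K : Q] = 2.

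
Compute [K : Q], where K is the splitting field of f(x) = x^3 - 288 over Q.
[K : Q] = 6

The roots of x^3 - 288 are ∛288, ω∛288, ω^2∛288 where ω = e^(2πi/3) is a primitive cube root of unity, so K = Q(∛288, ω). Now [Q(∛288):Q] = 3 (since 288 is not a perfect cube, x^3 - 288 is irreducible) and [Q(ω):Q] = 2. Both 2 and 3 divide [K:Q], and [K:Q] ≤ 3·2 = 6, so [K:Q] = 6. (Equivalently: Q(∛288) ⊂ R but ω ∉ R, so [K : Q(∛288)] = 2.)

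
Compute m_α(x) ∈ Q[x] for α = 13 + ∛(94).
m_α(x) = x^3 - 39x^2 + 507x - 2291

Set β = α - 13 = ∛(94), so β^3 = 94. Then (α - 13)^3 - 94 = 0, i.e. α is a root of g(x) = (x - 13)^3 - 94 = x^3 - 39x^2 + 507x - 2291. Since g(x) = h(x - 13) where h(x) = x^3 - 94, and h is irreducible over Q (because 94 is not a perfect cube, so h has no rational root, and a monic cubic with no rational root is irreducible), g is also irreducible (irreducibility is preserved under the substitution x → x - 13). Hence m_α(x) = x^3 - 39x^2 + 507x - 2291.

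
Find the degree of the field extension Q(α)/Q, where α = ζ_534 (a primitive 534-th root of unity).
[Q(α):Q] = 176

The minimal polynomial of ζ_534 over Q is the 534-th cyclotomic polynomial Φ_534(x), which is irreducible over Q and has degree φ(534) = 176. Hence [Q(α):Q] = φ(534) = 176.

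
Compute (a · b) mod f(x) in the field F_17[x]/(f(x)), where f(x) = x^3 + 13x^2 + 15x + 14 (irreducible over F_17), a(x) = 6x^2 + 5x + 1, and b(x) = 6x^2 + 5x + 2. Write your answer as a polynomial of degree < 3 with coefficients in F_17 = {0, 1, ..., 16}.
a · b ≡ 13x^2 + 4x + 2 (mod f(x))

Multiply in F_17[x]: a(x)·b(x) = (6x^2 + 5x + 1)·(6x^2 + 5x + 2) = 2x^4 + 9x^3 + 9x^2 + 15x + 2. This has degree ≥ 3, so divide by f(x) over F_17: 2x^4 + 9x^3 + 9x^2 + 15x + 2 = (2x)·(x^3 + 13x^2 + 15x + 14) + (13x^2 + 4x + 2). Hence a·b ≡ 13x^2 + 4x + 2 (mod f). (F_17[x]/(f) is a field with 17^3 = 4913 elements since f is irreducible of degree 3.)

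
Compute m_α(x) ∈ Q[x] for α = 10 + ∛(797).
m_α(x) = x^3 - 30x^2 + 300x - 1797

Set β = α - 10 = ∛(797), so β^3 = 797. Then (α - 10)^3 - 797 = 0, i.e. α is a root of g(x) = (x - 10)^3 - 797 = x^3 - 30x^2 + 300x - 1797. Since g(x) = h(x - 10) where h(x) = x^3 - 797, and h is irreducible over Q (because 797 is not a perfect cube, so h has no rational root, and a monic cubic with no rational root is irreducible), g is also irreducible (irreducibility is preserved under the substitution x → x - 10). Hence m_α(x) = x^3 - 30x^2 + 300x - 1797.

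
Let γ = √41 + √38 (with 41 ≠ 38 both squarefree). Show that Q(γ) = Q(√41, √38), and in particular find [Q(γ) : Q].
[Q(γ) : Q] = 4 (equivalently, Q(γ) = Q(√41, √38))

Obviously Q(γ) ⊆ Q(√41, √38), and [Q(√41, √38):Q] = 4 (since 41, 38 are distinct squarefree integers > 1 with 1558 not a perfect square). To show equality we compute the minimal polynomial of γ. From γ = √41 + √38: γ^2 = 41 + 2√(1558) + 38 = 79 + 2√(1558), so γ^2 - 79 = 2√(1558); squaring, (γ^2 - 79)^2 = 4·1558, i.e. γ^4 - 158γ^2 + 6241 - 6232 = 0, i.e. γ^4 - 158γ^2 + 9 = 0. So γ is a root of x^4 - 158x^2 + 9. This polynomial is irreducible over Q: it has no rational root (each ±√41 ± √38 is irrational), and any factorization into two quadratics over Q would force √(1558) ∈ Q (pairing opposite roots) or √41, √38 ∈ Q (other pairings), all impossible. Hence [Q(γ):Q] = 4 = [Q(√41, √38):Q], so Q(γ) = Q(√41, √38).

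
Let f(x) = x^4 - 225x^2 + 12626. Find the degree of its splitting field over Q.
[K : Q] = 4

Solving the quadratic in x^2: x^2 = (225 ± √(225^2 - 4·12626))/2 = (225 ± √121)/2 = (225 ± 11)/2, giving x^2 = 107 or x^2 = 118. So f(x) = (x^2 - 107)(x^2 - 118) and the roots of f are ±√107, ±√118. Hence the splitting field is K = Q(√107, √118). Since 107 and 118 are distinct squarefree integers > 1, their product 12626 is not a perfect square, so √118 ∉ Q(√107). By the tower law [K:Q] = [Q(√107,√118):Q(√107)] · [Q(√107):Q] = 2 · 2 = 4.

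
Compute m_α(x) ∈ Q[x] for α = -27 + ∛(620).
m_α(x) = x^3 + 81x^2 + 2187x + 19063

Set β = α + 27 = ∛(620), so β^3 = 620. Then (α + 27)^3 - 620 = 0, i.e. α is a root of g(x) = (x + 27)^3 - 620 = x^3 + 81x^2 + 2187x + 19063. Since g(x) = h(x + 27) where h(x) = x^3 - 620, and h is irreducible over Q (because 620 is not a perfect cube, so h has no rational root, and a monic cubic with no rational root is irreducible), g is also irreducible (irreducibility is preserved under the substitution x → x + 27). Hence m_α(x) = x^3 + 81x^2 + 2187x + 19063.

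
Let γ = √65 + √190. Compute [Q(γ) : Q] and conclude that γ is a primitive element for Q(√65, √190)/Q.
[Q(γ) : Q] = 4 (equivalently, Q(γ) = Q(√65, √190))

Obviously Q(γ) ⊆ Q(√65, √190), and [Q(√65, √190):Q] = 4 (since 65, 190 are distinct squarefree integers > 1 with 12350 not a perfect square). To show equality we compute the minimal polynomial of γ. From γ = √65 + √190: γ^2 = 65 + 2√(12350) + 190 = 255 + 2√(12350), so γ^2 - 255 = 2√(12350); squaring, (γ^2 - 255)^2 = 4·12350, i.e. γ^4 - 510γ^2 + 65025 - 49400 = 0, i.e. γ^4 - 510γ^2 + 15625 = 0. So γ is a root of x^4 - 510x^2 + 15625. This polynomial is irreducible over Q: it has no rational root (each ±√65 ± √190 is irrational), and any factorization into two quadratics over Q would force √(12350) ∈ Q (pairing opposite roots) or √65, √190 ∈ Q (other pairings), all impossible. Hence [Q(γ):Q] = 4 = [Q(√65, √190):Q], so Q(γ) = Q(√65, √190).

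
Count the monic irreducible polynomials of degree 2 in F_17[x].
There are 136 monic irreducible polynomials of degree 2 over F_17

Each element of F_{17^2} that lies in no proper subfield is a root of exactly one monic irreducible of degree 2 over F_17, and each such polynomial has 2 distinct roots in F_{17^2}. By Möbius inversion the count is N_17(2) = (1/2) Σ_{d|2} μ(2/d) · 17^d = (1/2)(μ(2)·17^1 + μ(1)·17^2) = 272/2 = 136.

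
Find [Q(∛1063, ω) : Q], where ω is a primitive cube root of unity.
[Q(∛1063, ω) : Q] = 6

[Q(∛1063):Q] = 3 (min poly x^3 - 1063, irreducible since 1063 is not a perfect cube). [Q(ω):Q] = 2 (min poly x^2 + x + 1). Since Q(∛1063) ⊂ R and ω ∉ R, we have ω ∉ Q(∛1063), so x^2 + x + 1 remains irreducible over Q(∛1063) and [Q(∛1063, ω) : Q(∛1063)] = 2. By the tower law, [Q(∛1063, ω) : Q] = 3 · 2 = 6. (In fact Q(∛1063, ω) is the splitting field of x^3 - 1063 over Q.)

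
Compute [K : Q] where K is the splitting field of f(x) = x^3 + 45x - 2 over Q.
[K : Q] = 6

By the rational root test, any rational root of the monic integer polynomial f(x) = x^3 + 45x - 2 must be an integer dividing the constant term -2, i.e. one of ±{1, 2}. Evaluating: f(1) = 44, f(-1) = -48, f(2) = 96, f(-2) = -100; none is 0, so f has no rational root and is therefore irreducible over Q (a cubic with no linear factor over a field is irreducible). For an irreducible cubic, the Galois group is A_3 or S_3 according as the discriminant disc(f) = -4a^3 - 27b^2 = -4·(45)^3 - 27·(-2)^2 = -364608 is or is not a square in Q. Here disc(f) = -364608 is not a perfect square in Q, so the Galois group of f over Q is not contained in A_3 and must be all of S_3. The splitting field has degree |S_3| = 6 over Q, so [K : Q] = 6.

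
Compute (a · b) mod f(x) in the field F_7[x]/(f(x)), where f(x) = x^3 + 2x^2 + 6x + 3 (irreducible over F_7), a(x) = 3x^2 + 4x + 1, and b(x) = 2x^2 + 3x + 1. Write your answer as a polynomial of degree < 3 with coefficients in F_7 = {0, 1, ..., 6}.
a · b ≡ 6x^2 + x (mod f(x))

Multiply in F_7[x]: a(x)·b(x) = (3x^2 + 4x + 1)·(2x^2 + 3x + 1) = 6x^4 + 3x^3 + 3x^2 + 1. This has degree ≥ 3, so divide by f(x) over F_7: 6x^4 + 3x^3 + 3x^2 + 1 = (6x + 5)·(x^3 + 2x^2 + 6x + 3) + (6x^2 + x). Hence a·b ≡ 6x^2 + x (mod f). (F_7[x]/(f) is a field with 7^3 = 343 elements since f is irreducible of degree 3.)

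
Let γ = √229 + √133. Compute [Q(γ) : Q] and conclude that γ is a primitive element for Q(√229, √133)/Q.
[Q(γ) : Q] = 4 (equivalently, Q(γ) = Q(√229, √133))

Obviously Q(γ) ⊆ Q(√229, √133), and [Q(√229, √133):Q] = 4 (since 229, 133 are distinct squarefree integers > 1 with 30457 not a perfect square). To show equality we compute the minimal polynomial of γ. From γ = √229 + √133: γ^2 = 229 + 2√(30457) + 133 = 362 + 2√(30457), so γ^2 - 362 = 2√(30457); squaring, (γ^2 - 362)^2 = 4·30457, i.e. γ^4 - 724γ^2 + 131044 - 121828 = 0, i.e. γ^4 - 724γ^2 + 9216 = 0. So γ is a root of x^4 - 724x^2 + 9216. This polynomial is irreducible over Q: it has no rational root (each ±√229 ± √133 is irrational), and any factorization into two quadratics over Q would force √(30457) ∈ Q (pairing opposite roots) or √229, √133 ∈ Q (other pairings), all impossible. Hence [Q(γ):Q] = 4 = [Q(√229, √133):Q], so Q(γ) = Q(√229, √133).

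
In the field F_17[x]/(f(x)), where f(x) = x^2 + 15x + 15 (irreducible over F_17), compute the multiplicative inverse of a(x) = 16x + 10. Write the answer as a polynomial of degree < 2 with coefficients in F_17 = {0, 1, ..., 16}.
a(x)^(-1) ≡ 12x + 11 (mod f(x))

Since f is irreducible over F_17, F_17[x]/(f) is a field and a(x) ≠ 0 has an inverse. Apply the extended Euclidean algorithm to f(x) and a(x) in F_17[x]: f(x) = (16x + 9)·a(x) + (10). The last nonzero remainder is the constant 10 = gcd(f, a) in F_17. Back-substituting through the division chain expresses 10 = s(x)·a(x) + t(x)·f(x) with s(x) ≡ x + 8 (mod f), so (x + 8)·a(x) ≡ 10 (mod f). Multiplying by 10^(-1) ≡ 12 in F_17 gives a(x)^(-1) ≡ 12·(x + 8) ≡ 12x + 11 (mod f). Check: (16x + 10)·(12x + 11) = 5x^2 + 7x + 8 ≡ 1 (mod x^2 + 15x + 15).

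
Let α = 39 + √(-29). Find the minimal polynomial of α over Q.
m_α(x) = x^2 - 78x + 1550

From α - 39 = √(-29), squaring gives (α - 39)^2 = -29, i.e. α^2 - 78α + 1521 = -29, so α^2 - 78α + 1550 = 0. The discriminant of x^2 - 78x + 1550 is (-78)^2 - 4·(1550) = 6084 - 6200 = -116, and 4·(-29) is not a perfect square in Q since -29 is squarefree and ≠ 1. Hence x^2 - 78x + 1550 is irreducible over Q and is the minimal polynomial of α.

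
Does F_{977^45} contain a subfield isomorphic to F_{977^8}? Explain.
No: F_{977^8} is not a subfield of F_{977^45}

F_{p^m} embeds in F_{p^n} iff m | n. Here 8 ∤ 45 (since 45 = 5·8 + 5 with remainder 5 ≠ 0), so F_{977^8} is not a subfield of F_{977^45}. Equivalently: if it were, the tower law would give 8 = [F_{977^8}:F_977] dividing [F_{977^45}:F_977] = 45, contradiction.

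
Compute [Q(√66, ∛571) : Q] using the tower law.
[Q(√66, ∛571) : Q] = 6

Let L = Q(√66, ∛571). Since Q(√66) ⊂ L and [Q(√66):Q] = 2, the tower law gives 2 | [L:Q]. Likewise Q(∛571) ⊂ L with [Q(∛571):Q] = 3 (because 571 is not a perfect cube), so 3 | [L:Q]. As gcd(2,3) = 1, [L:Q] is divisible by 6. Conversely L is generated over Q by √66 and ∛571, so [L:Q] ≤ 2·3 = 6. Therefore [Q(√66, ∛571) : Q] = 6.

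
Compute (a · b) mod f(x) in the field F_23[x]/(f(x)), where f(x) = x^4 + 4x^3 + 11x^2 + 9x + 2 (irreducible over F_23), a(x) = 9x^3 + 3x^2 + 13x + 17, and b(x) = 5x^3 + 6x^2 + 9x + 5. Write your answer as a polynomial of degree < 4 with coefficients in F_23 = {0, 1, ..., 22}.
a · b ≡ x^3 + 15x^2 + 21x + 20 (mod f(x))

Multiply in F_23[x]: a(x)·b(x) = (9x^3 + 3x^2 + 13x + 17)·(5x^3 + 6x^2 + 9x + 5) = 22x^6 + 3x^4 + 5x^3 + 4x^2 + 11x + 16. This has degree ≥ 4, so divide by f(x) over F_23: 22x^6 + 3x^4 + 5x^3 + 4x^2 + 11x + 16 = (22x^2 + 4x + 21)·(x^4 + 4x^3 + 11x^2 + 9x + 2) + (x^3 + 15x^2 + 21x + 20). Hence a·b ≡ x^3 + 15x^2 + 21x + 20 (mod f). (F_23[x]/(f) is a field with 23^4 = 279841 elements since f is irreducible of degree 4.)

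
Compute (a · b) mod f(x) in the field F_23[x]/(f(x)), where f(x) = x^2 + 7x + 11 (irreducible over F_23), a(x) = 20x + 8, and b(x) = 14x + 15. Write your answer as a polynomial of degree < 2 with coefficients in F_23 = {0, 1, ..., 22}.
a · b ≡ 16x + 7 (mod f(x))

Multiply in F_23[x]: a(x)·b(x) = (20x + 8)·(14x + 15) = 4x^2 + 21x + 5. This has degree ≥ 2, so divide by f(x) over F_23: 4x^2 + 21x + 5 = (4)·(x^2 + 7x + 11) + (16x + 7). Hence a·b ≡ 16x + 7 (mod f). (F_23[x]/(f) is a field with 23^2 = 529 elements since f is irreducible of degree 2.)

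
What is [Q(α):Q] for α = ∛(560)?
[Q(α):Q] = 3

The minimal polynomial of α is x^3 - 560, irreducible over Q since 560 is not a perfect cube (so x^3 - 560 has no rational root). Hence [Q(α):Q] = deg(m_α) = 3.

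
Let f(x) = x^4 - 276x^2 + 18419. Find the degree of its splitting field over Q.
[K : Q] = 4

Solving the quadratic in x^2: x^2 = (276 ± √(276^2 - 4·18419))/2 = (276 ± √2500)/2 = (276 ± 50)/2, giving x^2 = 113 or x^2 = 163. So f(x) = (x^2 - 113)(x^2 - 163) and the roots of f are ±√113, ±√163. Hence the splitting field is K = Q(√113, √163). Since 113 and 163 are distinct squarefree integers > 1, their product 18419 is not a perfect square, so √163 ∉ Q(√113). By the tower law [K:Q] = [Q(√113,√163):Q(√113)] · [Q(√113):Q] = 2 · 2 = 4.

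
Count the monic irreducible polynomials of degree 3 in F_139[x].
There are 895160 monic irreducible polynomials of degree 3 over F_139

Each element of F_{139^3} that lies in no proper subfield is a root of exactly one monic irreducible of degree 3 over F_139, and each such polynomial has 3 distinct roots in F_{139^3}. By Möbius inversion the count is N_139(3) = (1/3) Σ_{d|3} μ(3/d) · 139^d = (1/3)(μ(3)·139^1 + μ(1)·139^3) = 2685480/3 = 895160.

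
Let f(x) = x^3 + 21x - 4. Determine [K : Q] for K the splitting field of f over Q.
[K : Q] = 6

By the rational root test, any rational root of the monic integer polynomial f(x) = x^3 + 21x - 4 must be an integer dividing the constant term -4, i.e. one of ±{1, 2, 4}. Evaluating: f(1) = 18, f(-1) = -26, f(2) = 46, f(-2) = -54, f(4) = 144, f(-4) = -152; none is 0, so f has no rational root and is therefore irreducible over Q (a cubic with no linear factor over a field is irreducible). For an irreducible cubic, the Galois group is A_3 or S_3 according as the discriminant disc(f) = -4a^3 - 27b^2 = -4·(21)^3 - 27·(-4)^2 = -37476 is or is not a square in Q. Here disc(f) = -37476 is not a perfect square in Q, so the Galois group of f over Q is not contained in A_3 and must be all of S_3. The splitting field has degree |S_3| = 6 over Q, so [K : Q] = 6.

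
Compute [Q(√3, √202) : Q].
[Q(√3, √202) : Q] = 4

[Q(√3):Q] = 2 (min poly x^2 - 3, irreducible since 3 is squarefree > 1). For the top step, suppose √202 ∈ Q(√3), say √202 = c + d√3 with c, d ∈ Q. Squaring: 202 = c^2 + 3d^2 + 2cd√3. Since √3 ∉ Q this forces 2cd = 0. If d = 0 then √202 = c ∈ Q, contradicting 202 squarefree > 1. If c = 0 then 202 = 3d^2, so 3·202 = (3d)^2 is a perfect square in Q — but 3·202 = 606 is not a perfect square (since 3 and 202 are distinct squarefree integers). Contradiction. Hence √202 ∉ Q(√3), so x^2 - 202 stays irreducible over Q(√3) and [Q(√3, √202) : Q(√3)] = 2. By the tower law, [Q(√3, √202) : Q] = 2 · 2 = 4.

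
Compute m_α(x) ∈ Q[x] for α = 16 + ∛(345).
m_α(x) = x^3 - 48x^2 + 768x - 4441

Set β = α - 16 = ∛(345), so β^3 = 345. Then (α - 16)^3 - 345 = 0, i.e. α is a root of g(x) = (x - 16)^3 - 345 = x^3 - 48x^2 + 768x - 4441. Since g(x) = h(x - 16) where h(x) = x^3 - 345, and h is irreducible over Q (because 345 is not a perfect cube, so h has no rational root, and a monic cubic with no rational root is irreducible), g is also irreducible (irreducibility is preserved under the substitution x → x - 16). Hence m_α(x) = x^3 - 48x^2 + 768x - 4441.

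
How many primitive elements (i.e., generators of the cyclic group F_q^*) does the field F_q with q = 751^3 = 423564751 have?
There are φ(423564750) = 96811200 primitive elements

F_q^* is cyclic of order q - 1 = 423564750. A cyclic group of order m has exactly φ(m) generators. Here m = 423564750 = 2 · 3^2 · 5^3 · 7 · 26893, so the number of primitive elements is φ(423564750) = 96811200.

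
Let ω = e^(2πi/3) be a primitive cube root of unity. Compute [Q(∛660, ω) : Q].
[Q(∛660, ω) : Q] = 6

[Q(∛660):Q] = 3 (min poly x^3 - 660, irreducible since 660 is not a perfect cube). [Q(ω):Q] = 2 (min poly x^2 + x + 1). Since Q(∛660) ⊂ R and ω ∉ R, we have ω ∉ Q(∛660), so x^2 + x + 1 remains irreducible over Q(∛660) and [Q(∛660, ω) : Q(∛660)] = 2. By the tower law, [Q(∛660, ω) : Q] = 3 · 2 = 6. (In fact Q(∛660, ω) is the splitting field of x^3 - 660 over Q.)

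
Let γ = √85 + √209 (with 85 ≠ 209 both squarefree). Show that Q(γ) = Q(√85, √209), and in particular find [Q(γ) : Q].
[Q(γ) : Q] = 4 (equivalently, Q(γ) = Q(√85, √209))

Obviously Q(γ) ⊆ Q(√85, √209), and [Q(√85, √209):Q] = 4 (since 85, 209 are distinct squarefree integers > 1 with 17765 not a perfect square). To show equality we compute the minimal polynomial of γ. From γ = √85 + √209: γ^2 = 85 + 2√(17765) + 209 = 294 + 2√(17765), so γ^2 - 294 = 2√(17765); squaring, (γ^2 - 294)^2 = 4·17765, i.e. γ^4 - 588γ^2 + 86436 - 71060 = 0, i.e. γ^4 - 588γ^2 + 15376 = 0. So γ is a root of x^4 - 588x^2 + 15376. This polynomial is irreducible over Q: it has no rational root (each ±√85 ± √209 is irrational), and any factorization into two quadratics over Q would force √(17765) ∈ Q (pairing opposite roots) or √85, √209 ∈ Q (other pairings), all impossible. Hence [Q(γ):Q] = 4 = [Q(√85, √209):Q], so Q(γ) = Q(√85, √209).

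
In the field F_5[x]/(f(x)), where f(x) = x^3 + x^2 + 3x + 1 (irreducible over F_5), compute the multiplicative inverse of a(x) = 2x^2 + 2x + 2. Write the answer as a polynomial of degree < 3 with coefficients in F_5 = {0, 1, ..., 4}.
a(x)^(-1) ≡ 2x^2 + x + 4 (mod f(x))

Since f is irreducible over F_5, F_5[x]/(f) is a field and a(x) ≠ 0 has an inverse. Apply the extended Euclidean algorithm to f(x) and a(x) in F_5[x]: f(x) = (3x)·a(x) + (2x + 1);  a(x) = (x + 3)·(2x + 1) + (4). The last nonzero remainder is the constant 4 = gcd(f, a) in F_5. Back-substituting through the division chain expresses 4 = s(x)·a(x) + t(x)·f(x) with s(x) ≡ 3x^2 + 4x + 1 (mod f), so (3x^2 + 4x + 1)·a(x) ≡ 4 (mod f). Multiplying by 4^(-1) ≡ 4 in F_5 gives a(x)^(-1) ≡ 4·(3x^2 + 4x + 1) ≡ 2x^2 + x + 4 (mod f). Check: (2x^2 + 2x + 2)·(2x^2 + x + 4) = 4x^4 + x^3 + 4x^2 + 3 ≡ 1 (mod x^3 + x^2 + 3x + 1).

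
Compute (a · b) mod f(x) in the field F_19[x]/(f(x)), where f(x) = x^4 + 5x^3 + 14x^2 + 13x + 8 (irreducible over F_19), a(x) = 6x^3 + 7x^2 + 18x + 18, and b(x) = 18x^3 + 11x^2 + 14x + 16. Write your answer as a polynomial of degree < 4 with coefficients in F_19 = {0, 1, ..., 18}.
a · b ≡ 11x^3 + 16x^2 + 2x + 18 (mod f(x))

Multiply in F_19[x]: a(x)·b(x) = (6x^3 + 7x^2 + 18x + 18)·(18x^3 + 11x^2 + 14x + 16) = 13x^6 + 2x^5 + 10x^4 + 13x^3 + 11x^2 + 8x + 3. This has degree ≥ 4, so divide by f(x) over F_19: 13x^6 + 2x^5 + 10x^4 + 13x^3 + 11x^2 + 8x + 3 = (13x^2 + 13x + 10)·(x^4 + 5x^3 + 14x^2 + 13x + 8) + (11x^3 + 16x^2 + 2x + 18). Hence a·b ≡ 11x^3 + 16x^2 + 2x + 18 (mod f). (F_19[x]/(f) is a field with 19^4 = 130321 elements since f is irreducible of degree 4.)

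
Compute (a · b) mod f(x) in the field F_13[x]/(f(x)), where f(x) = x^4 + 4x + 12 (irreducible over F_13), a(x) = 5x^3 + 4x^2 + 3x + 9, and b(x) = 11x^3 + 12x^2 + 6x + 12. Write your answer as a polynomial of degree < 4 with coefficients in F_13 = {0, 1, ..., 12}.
a · b ≡ 12x^3 + 8x^2 + 10x + 11 (mod f(x))

Multiply in F_13[x]: a(x)·b(x) = (5x^3 + 4x^2 + 3x + 9)·(11x^3 + 12x^2 + 6x + 12) = 3x^6 + 7x^4 + 11x^3 + 5x^2 + 12x + 4. This has degree ≥ 4, so divide by f(x) over F_13: 3x^6 + 7x^4 + 11x^3 + 5x^2 + 12x + 4 = (3x^2 + 7)·(x^4 + 4x + 12) + (12x^3 + 8x^2 + 10x + 11). Hence a·b ≡ 12x^3 + 8x^2 + 10x + 11 (mod f). (F_13[x]/(f) is a field with 13^4 = 28561 elements since f is irreducible of degree 4.)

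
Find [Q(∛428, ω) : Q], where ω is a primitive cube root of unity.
[Q(∛428, ω) : Q] = 6

[Q(∛428):Q] = 3 (min poly x^3 - 428, irreducible since 428 is not a perfect cube). [Q(ω):Q] = 2 (min poly x^2 + x + 1). Since Q(∛428) ⊂ R and ω ∉ R, we have ω ∉ Q(∛428), so x^2 + x + 1 remains irreducible over Q(∛428) and [Q(∛428, ω) : Q(∛428)] = 2. By the tower law, [Q(∛428, ω) : Q] = 3 · 2 = 6. (In fact Q(∛428, ω) is the splitting field of x^3 - 428 over Q.)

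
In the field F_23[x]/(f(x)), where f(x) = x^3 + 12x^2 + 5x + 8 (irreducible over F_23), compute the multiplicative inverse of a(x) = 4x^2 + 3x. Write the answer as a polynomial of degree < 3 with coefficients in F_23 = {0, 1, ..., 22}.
a(x)^(-1) ≡ 18x^2 + 12x + 3 (mod f(x))

Since f is irreducible over F_23, F_23[x]/(f) is a field and a(x) ≠ 0 has an inverse. Apply the extended Euclidean algorithm to f(x) and a(x) in F_23[x]: f(x) = (6x + 10)·a(x) + (21x + 8);  a(x) = (21x + 2)·(21x + 8) + (7). The last nonzero remainder is the constant 7 = gcd(f, a) in F_23. Back-substituting through the division chain expresses 7 = s(x)·a(x) + t(x)·f(x) with s(x) ≡ 11x^2 + 15x + 21 (mod f), so (11x^2 + 15x + 21)·a(x) ≡ 7 (mod f). Multiplying by 7^(-1) ≡ 10 in F_23 gives a(x)^(-1) ≡ 10·(11x^2 + 15x + 21) ≡ 18x^2 + 12x + 3 (mod f). Check: (4x^2 + 3x)·(18x^2 + 12x + 3) = 3x^4 + 10x^3 + 2x^2 + 9x ≡ 1 (mod x^3 + 12x^2 + 5x + 8).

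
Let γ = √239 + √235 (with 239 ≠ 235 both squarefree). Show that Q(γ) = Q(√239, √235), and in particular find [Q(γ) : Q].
[Q(γ) : Q] = 4 (equivalently, Q(γ) = Q(√239, √235))

Obviously Q(γ) ⊆ Q(√239, √235), and [Q(√239, √235):Q] = 4 (since 239, 235 are distinct squarefree integers > 1 with 56165 not a perfect square). To show equality we compute the minimal polynomial of γ. From γ = √239 + √235: γ^2 = 239 + 2√(56165) + 235 = 474 + 2√(56165), so γ^2 - 474 = 2√(56165); squaring, (γ^2 - 474)^2 = 4·56165, i.e. γ^4 - 948γ^2 + 224676 - 224660 = 0, i.e. γ^4 - 948γ^2 + 16 = 0. So γ is a root of x^4 - 948x^2 + 16. This polynomial is irreducible over Q: it has no rational root (each ±√239 ± √235 is irrational), and any factorization into two quadratics over Q would force √(56165) ∈ Q (pairing opposite roots) or √239, √235 ∈ Q (other pairings), all impossible. Hence [Q(γ):Q] = 4 = [Q(√239, √235):Q], so Q(γ) = Q(√239, √235).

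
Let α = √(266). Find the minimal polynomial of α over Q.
m_α(x) = x^2 - 266

α satisfies α^2 - 266 = 0, so x^2 - 266 annihilates α. Since d = 266 is squarefree and ≠ 1, it is not a perfect square in Q, so x^2 - 266 has no rational root and is therefore irreducible over Q (a degree-2 polynomial over a field is irreducible iff it has no root). Hence m_α(x) = x^2 - 266.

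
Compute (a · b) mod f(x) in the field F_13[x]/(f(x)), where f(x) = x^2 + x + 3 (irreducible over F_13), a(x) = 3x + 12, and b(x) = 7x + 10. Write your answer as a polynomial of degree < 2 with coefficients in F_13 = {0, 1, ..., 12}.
a · b ≡ 2x + 5 (mod f(x))

Multiply in F_13[x]: a(x)·b(x) = (3x + 12)·(7x + 10) = 8x^2 + 10x + 3. This has degree ≥ 2, so divide by f(x) over F_13: 8x^2 + 10x + 3 = (8)·(x^2 + x + 3) + (2x + 5). Hence a·b ≡ 2x + 5 (mod f). (F_13[x]/(f) is a field with 13^2 = 169 elements since f is irreducible of degree 2.)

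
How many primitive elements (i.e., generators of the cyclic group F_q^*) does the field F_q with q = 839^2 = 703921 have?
There are φ(703920) = 160512 primitive elements

F_q^* is cyclic of order q - 1 = 703920. A cyclic group of order m has exactly φ(m) generators. Here m = 703920 = 2^4 · 3 · 5 · 7 · 419, so the number of primitive elements is φ(703920) = 160512.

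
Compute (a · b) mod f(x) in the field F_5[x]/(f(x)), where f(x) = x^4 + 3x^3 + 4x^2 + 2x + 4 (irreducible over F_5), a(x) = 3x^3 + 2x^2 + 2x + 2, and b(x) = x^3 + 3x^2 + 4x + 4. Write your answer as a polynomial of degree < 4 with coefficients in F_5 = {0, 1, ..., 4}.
a · b ≡ 3x^3 + 3x^2 + 4x (mod f(x))

Multiply in F_5[x]: a(x)·b(x) = (3x^3 + 2x^2 + 2x + 2)·(x^3 + 3x^2 + 4x + 4) = 3x^6 + x^5 + 3x^3 + 2x^2 + x + 3. This has degree ≥ 4, so divide by f(x) over F_5: 3x^6 + x^5 + 3x^3 + 2x^2 + x + 3 = (3x^2 + 2x + 2)·(x^4 + 3x^3 + 4x^2 + 2x + 4) + (3x^3 + 3x^2 + 4x). Hence a·b ≡ 3x^3 + 3x^2 + 4x (mod f). (F_5[x]/(f) is a field with 5^4 = 625 elements since f is irreducible of degree 4.)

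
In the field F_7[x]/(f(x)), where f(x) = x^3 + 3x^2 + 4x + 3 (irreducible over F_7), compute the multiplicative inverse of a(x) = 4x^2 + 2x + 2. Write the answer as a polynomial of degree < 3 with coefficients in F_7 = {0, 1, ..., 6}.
a(x)^(-1) ≡ x^2 + 3x (mod f(x))

Since f is irreducible over F_7, F_7[x]/(f) is a field and a(x) ≠ 0 has an inverse. Apply the extended Euclidean algorithm to f(x) and a(x) in F_7[x]: f(x) = (2x + 5)·a(x) + (4x);  a(x) = (x + 4)·(4x) + (2). The last nonzero remainder is the constant 2 = gcd(f, a) in F_7. Back-substituting through the division chain expresses 2 = s(x)·a(x) + t(x)·f(x) with s(x) ≡ 2x^2 + 6x (mod f), so (2x^2 + 6x)·a(x) ≡ 2 (mod f). Multiplying by 2^(-1) ≡ 4 in F_7 gives a(x)^(-1) ≡ 4·(2x^2 + 6x) ≡ x^2 + 3x (mod f). Check: (4x^2 + 2x + 2)·(x^2 + 3x) = 4x^4 + x^2 + 6x ≡ 1 (mod x^3 + 3x^2 + 4x + 3).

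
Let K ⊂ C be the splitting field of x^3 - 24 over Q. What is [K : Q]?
[K : Q] = 6

The roots of x^3 - 24 are ∛24, ω∛24, ω^2∛24 where ω = e^(2πi/3) is a primitive cube root of unity, so K = Q(∛24, ω). Now [Q(∛24):Q] = 3 (since 24 is not a perfect cube, x^3 - 24 is irreducible) and [Q(ω):Q] = 2. Both 2 and 3 divide [K:Q], and [K:Q] ≤ 3·2 = 6, so [K:Q] = 6. (Equivalently: Q(∛24) ⊂ R but ω ∉ R, so [K : Q(∛24)] = 2.)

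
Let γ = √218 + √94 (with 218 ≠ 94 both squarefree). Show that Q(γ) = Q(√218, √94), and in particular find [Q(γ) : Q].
[Q(γ) : Q] = 4 (equivalently, Q(γ) = Q(√218, √94))

Obviously Q(γ) ⊆ Q(√218, √94), and [Q(√218, √94):Q] = 4 (since 218, 94 are distinct squarefree integers > 1 with 20492 not a perfect square). To show equality we compute the minimal polynomial of γ. From γ = √218 + √94: γ^2 = 218 + 2√(20492) + 94 = 312 + 2√(20492), so γ^2 - 312 = 2√(20492); squaring, (γ^2 - 312)^2 = 4·20492, i.e. γ^4 - 624γ^2 + 97344 - 81968 = 0, i.e. γ^4 - 624γ^2 + 15376 = 0. So γ is a root of x^4 - 624x^2 + 15376. This polynomial is irreducible over Q: it has no rational root (each ±√218 ± √94 is irrational), and any factorization into two quadratics over Q would force √(20492) ∈ Q (pairing opposite roots) or √218, √94 ∈ Q (other pairings), all impossible. Hence [Q(γ):Q] = 4 = [Q(√218, √94):Q], so Q(γ) = Q(√218, √94).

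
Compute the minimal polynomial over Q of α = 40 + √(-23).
m_α(x) = x^2 - 80x + 1623

From α - 40 = √(-23), squaring gives (α - 40)^2 = -23, i.e. α^2 - 80α + 1600 = -23, so α^2 - 80α + 1623 = 0. The discriminant of x^2 - 80x + 1623 is (-80)^2 - 4·(1623) = 6400 - 6492 = -92, and 4·(-23) is not a perfect square in Q since -23 is squarefree and ≠ 1. Hence x^2 - 80x + 1623 is irreducible over Q and is the minimal polynomial of α.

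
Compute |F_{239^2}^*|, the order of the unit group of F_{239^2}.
|F_{239^2}^*| = 57120

F_{239^2} has 239^2 = 57121 elements; its multiplicative group consists of all nonzero elements, so |F_{239^2}^*| = 57121 - 1 = 57120. (It is cyclic since any finite subgroup of the multiplicative group of a field is cyclic.)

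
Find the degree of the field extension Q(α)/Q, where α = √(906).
[Q(α):Q] = 2

[Q(α):Q] equals the degree of the minimal polynomial of α. Here α^2 = 906 and x^2 - 906 is irreducible (d = 906 is squarefree, ≠ 1, hence not a square), so deg(m_α) = 2. Thus [Q(α):Q] = 2.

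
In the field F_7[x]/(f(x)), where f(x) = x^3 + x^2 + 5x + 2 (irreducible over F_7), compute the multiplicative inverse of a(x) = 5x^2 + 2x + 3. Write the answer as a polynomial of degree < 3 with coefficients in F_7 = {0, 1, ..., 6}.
a(x)^(-1) ≡ 4x^2 + 4 (mod f(x))

Since f is irreducible over F_7, F_7[x]/(f) is a field and a(x) ≠ 0 has an inverse. Apply the extended Euclidean algorithm to f(x) and a(x) in F_7[x]: f(x) = (3x + 6)·a(x) + (5x + 5);  a(x) = (x + 5)·(5x + 5) + (6). The last nonzero remainder is the constant 6 = gcd(f, a) in F_7. Back-substituting through the division chain expresses 6 = s(x)·a(x) + t(x)·f(x) with s(x) ≡ 3x^2 + 3 (mod f), so (3x^2 + 3)·a(x) ≡ 6 (mod f). Multiplying by 6^(-1) ≡ 6 in F_7 gives a(x)^(-1) ≡ 6·(3x^2 + 3) ≡ 4x^2 + 4 (mod f). Check: (5x^2 + 2x + 3)·(4x^2 + 4) = 6x^4 + x^3 + 4x^2 + x + 5 ≡ 1 (mod x^3 + x^2 + 5x + 2).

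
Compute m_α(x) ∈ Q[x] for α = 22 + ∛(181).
m_α(x) = x^3 - 66x^2 + 1452x - 10829

Set β = α - 22 = ∛(181), so β^3 = 181. Then (α - 22)^3 - 181 = 0, i.e. α is a root of g(x) = (x - 22)^3 - 181 = x^3 - 66x^2 + 1452x - 10829. Since g(x) = h(x - 22) where h(x) = x^3 - 181, and h is irreducible over Q (because 181 is not a perfect cube, so h has no rational root, and a monic cubic with no rational root is irreducible), g is also irreducible (irreducibility is preserved under the substitution x → x - 22). Hence m_α(x) = x^3 - 66x^2 + 1452x - 10829.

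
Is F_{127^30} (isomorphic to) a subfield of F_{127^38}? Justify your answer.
No: F_{127^30} is not a subfield of F_{127^38}

F_{p^m} embeds in F_{p^n} iff m | n. Here 30 ∤ 38 (since 38 = 1·30 + 8 with remainder 8 ≠ 0), so F_{127^30} is not a subfield of F_{127^38}. Equivalently: if it were, the tower law would give 30 = [F_{127^30}:F_127] dividing [F_{127^38}:F_127] = 38, contradiction.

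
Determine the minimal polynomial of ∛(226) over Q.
m_α(x) = x^3 - 226

α satisfies α^3 = 226, so x^3 - 226 annihilates α. By the rational root test, a rational root p/q (in lowest terms) of x^3 - 226 would satisfy p^3 = 226 q^3, forcing q = 1 and p^3 = 226; but 226 is not a perfect cube, contradiction. A monic cubic over Q with no rational root is irreducible (any nontrivial factorization would include a linear factor). Hence x^3 - 226 is the minimal polynomial of α, and in particular [Q(α):Q] = 3.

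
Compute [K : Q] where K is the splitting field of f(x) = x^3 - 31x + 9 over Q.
[K : Q] = 6

By the rational root test, any rational root of the monic integer polynomial f(x) = x^3 - 31x + 9 must be an integer dividing the constant term 9, i.e. one of ±{1, 3, 9}. Evaluating: f(1) = -21, f(-1) = 39, f(3) = -57, f(-3) = 75, f(9) = 459, f(-9) = -441; none is 0, so f has no rational root and is therefore irreducible over Q (a cubic with no linear factor over a field is irreducible). For an irreducible cubic, the Galois group is A_3 or S_3 according as the discriminant disc(f) = -4a^3 - 27b^2 = -4·(-31)^3 - 27·(9)^2 = 116977 is or is not a square in Q. Here disc(f) = 116977 is not a perfect square in Q, so the Galois group of f over Q is not contained in A_3 and must be all of S_3. The splitting field has degree |S_3| = 6 over Q, so [K : Q] = 6.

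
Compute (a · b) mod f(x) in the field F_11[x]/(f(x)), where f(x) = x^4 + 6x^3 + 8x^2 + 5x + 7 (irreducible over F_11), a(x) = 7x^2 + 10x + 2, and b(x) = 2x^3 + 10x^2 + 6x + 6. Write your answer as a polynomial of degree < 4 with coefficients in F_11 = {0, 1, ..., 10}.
a · b ≡ 9x^3 + 4x^2 + 10x + 3 (mod f(x))

Multiply in F_11[x]: a(x)·b(x) = (7x^2 + 10x + 2)·(2x^3 + 10x^2 + 6x + 6) = 3x^5 + 2x^4 + 3x^3 + x^2 + 6x + 1. This has degree ≥ 4, so divide by f(x) over F_11: 3x^5 + 2x^4 + 3x^3 + x^2 + 6x + 1 = (3x + 6)·(x^4 + 6x^3 + 8x^2 + 5x + 7) + (9x^3 + 4x^2 + 10x + 3). Hence a·b ≡ 9x^3 + 4x^2 + 10x + 3 (mod f). (F_11[x]/(f) is a field with 11^4 = 14641 elements since f is irreducible of degree 4.)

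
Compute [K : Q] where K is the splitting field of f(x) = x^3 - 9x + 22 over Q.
[K : Q] = 6

By the rational root test, any rational root of the monic integer polynomial f(x) = x^3 - 9x + 22 must be an integer dividing the constant term 22, i.e. one of ±{1, 2, 11, 22}. Evaluating: f(1) = 14, f(-1) = 30, f(2) = 12, f(-2) = 32, f(11) = 1254, f(-11) = -1210, f(22) = 10472, f(-22) = -10428; none is 0, so f has no rational root and is therefore irreducible over Q (a cubic with no linear factor over a field is irreducible). For an irreducible cubic, the Galois group is A_3 or S_3 according as the discriminant disc(f) = -4a^3 - 27b^2 = -4·(-9)^3 - 27·(22)^2 = -10152 is or is not a square in Q. Here disc(f) = -10152 is not a perfect square in Q, so the Galois group of f over Q is not contained in A_3 and must be all of S_3. The splitting field has degree |S_3| = 6 over Q, so [K : Q] = 6.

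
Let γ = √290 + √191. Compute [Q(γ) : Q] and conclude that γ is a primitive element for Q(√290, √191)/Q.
[Q(γ) : Q] = 4 (equivalently, Q(γ) = Q(√290, √191))

Obviously Q(γ) ⊆ Q(√290, √191), and [Q(√290, √191):Q] = 4 (since 290, 191 are distinct squarefree integers > 1 with 55390 not a perfect square). To show equality we compute the minimal polynomial of γ. From γ = √290 + √191: γ^2 = 290 + 2√(55390) + 191 = 481 + 2√(55390), so γ^2 - 481 = 2√(55390); squaring, (γ^2 - 481)^2 = 4·55390, i.e. γ^4 - 962γ^2 + 231361 - 221560 = 0, i.e. γ^4 - 962γ^2 + 9801 = 0. So γ is a root of x^4 - 962x^2 + 9801. This polynomial is irreducible over Q: it has no rational root (each ±√290 ± √191 is irrational), and any factorization into two quadratics over Q would force √(55390) ∈ Q (pairing opposite roots) or √290, √191 ∈ Q (other pairings), all impossible. Hence [Q(γ):Q] = 4 = [Q(√290, √191):Q], so Q(γ) = Q(√290, √191).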